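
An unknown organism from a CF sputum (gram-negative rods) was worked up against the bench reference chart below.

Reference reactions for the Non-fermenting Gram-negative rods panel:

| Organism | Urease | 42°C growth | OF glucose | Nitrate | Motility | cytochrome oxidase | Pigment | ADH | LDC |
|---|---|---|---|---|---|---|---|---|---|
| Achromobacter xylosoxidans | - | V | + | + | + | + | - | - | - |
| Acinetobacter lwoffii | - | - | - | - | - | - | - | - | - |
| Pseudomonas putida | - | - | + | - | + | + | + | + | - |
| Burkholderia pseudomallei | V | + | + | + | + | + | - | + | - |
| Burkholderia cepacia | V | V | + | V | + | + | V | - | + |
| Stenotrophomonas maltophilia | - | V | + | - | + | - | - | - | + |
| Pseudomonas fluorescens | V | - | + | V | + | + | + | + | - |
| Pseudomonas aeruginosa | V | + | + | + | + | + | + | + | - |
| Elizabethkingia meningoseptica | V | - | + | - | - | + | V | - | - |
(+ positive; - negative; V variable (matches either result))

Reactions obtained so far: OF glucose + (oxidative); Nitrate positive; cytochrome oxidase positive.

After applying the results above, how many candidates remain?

Nitrate +: excludes Acinetobacter lwoffii, Pseudomonas putida, Stenotrophomonas maltophilia, Elizabethkingia meningoseptica — 5 left.
OF glucose +: all 5 remaining candidates are consistent.
cytochrome oxidase +: all 5 remaining candidates are consistent.
Still consistent: Achromobacter xylosoxidans, Burkholderia cepacia, Burkholderia pseudomallei, Pseudomonas aeruginosa, Pseudomonas fluorescens.

5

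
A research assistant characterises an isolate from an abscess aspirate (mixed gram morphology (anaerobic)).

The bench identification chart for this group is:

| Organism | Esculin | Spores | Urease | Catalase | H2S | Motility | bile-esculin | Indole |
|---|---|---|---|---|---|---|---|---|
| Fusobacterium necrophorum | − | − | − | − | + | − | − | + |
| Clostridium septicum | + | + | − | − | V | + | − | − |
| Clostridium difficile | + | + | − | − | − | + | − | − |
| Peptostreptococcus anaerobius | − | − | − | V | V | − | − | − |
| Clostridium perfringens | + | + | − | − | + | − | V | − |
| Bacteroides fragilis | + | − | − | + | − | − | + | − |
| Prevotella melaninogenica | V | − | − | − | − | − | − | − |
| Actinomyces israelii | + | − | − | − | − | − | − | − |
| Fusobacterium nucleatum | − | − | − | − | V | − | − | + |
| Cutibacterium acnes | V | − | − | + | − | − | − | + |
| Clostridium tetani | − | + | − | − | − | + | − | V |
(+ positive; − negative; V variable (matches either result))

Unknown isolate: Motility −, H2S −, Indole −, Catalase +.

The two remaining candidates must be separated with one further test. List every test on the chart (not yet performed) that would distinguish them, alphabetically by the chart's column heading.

bile-esculin, Esculin

H2S −: excludes Fusobacterium necrophorum, Clostridium perfringens — 9 left.
Catalase +: excludes 6 organisms — 3 left.
Motility −: all 3 remaining candidates are consistent.
Indole −: excludes Cutibacterium acnes — 2 left.
Two candidates remain: Bacteroides fragilis and Peptostreptococcus anaerobius.
  Esculin: Bacteroides fragilis +, Peptostreptococcus anaerobius − — discriminates.
  Spores: − vs − — same for both, does not separate.
  Urease: − vs − — same for both, does not separate.
  bile-esculin: Bacteroides fragilis +, Peptostreptococcus anaerobius − — discriminates.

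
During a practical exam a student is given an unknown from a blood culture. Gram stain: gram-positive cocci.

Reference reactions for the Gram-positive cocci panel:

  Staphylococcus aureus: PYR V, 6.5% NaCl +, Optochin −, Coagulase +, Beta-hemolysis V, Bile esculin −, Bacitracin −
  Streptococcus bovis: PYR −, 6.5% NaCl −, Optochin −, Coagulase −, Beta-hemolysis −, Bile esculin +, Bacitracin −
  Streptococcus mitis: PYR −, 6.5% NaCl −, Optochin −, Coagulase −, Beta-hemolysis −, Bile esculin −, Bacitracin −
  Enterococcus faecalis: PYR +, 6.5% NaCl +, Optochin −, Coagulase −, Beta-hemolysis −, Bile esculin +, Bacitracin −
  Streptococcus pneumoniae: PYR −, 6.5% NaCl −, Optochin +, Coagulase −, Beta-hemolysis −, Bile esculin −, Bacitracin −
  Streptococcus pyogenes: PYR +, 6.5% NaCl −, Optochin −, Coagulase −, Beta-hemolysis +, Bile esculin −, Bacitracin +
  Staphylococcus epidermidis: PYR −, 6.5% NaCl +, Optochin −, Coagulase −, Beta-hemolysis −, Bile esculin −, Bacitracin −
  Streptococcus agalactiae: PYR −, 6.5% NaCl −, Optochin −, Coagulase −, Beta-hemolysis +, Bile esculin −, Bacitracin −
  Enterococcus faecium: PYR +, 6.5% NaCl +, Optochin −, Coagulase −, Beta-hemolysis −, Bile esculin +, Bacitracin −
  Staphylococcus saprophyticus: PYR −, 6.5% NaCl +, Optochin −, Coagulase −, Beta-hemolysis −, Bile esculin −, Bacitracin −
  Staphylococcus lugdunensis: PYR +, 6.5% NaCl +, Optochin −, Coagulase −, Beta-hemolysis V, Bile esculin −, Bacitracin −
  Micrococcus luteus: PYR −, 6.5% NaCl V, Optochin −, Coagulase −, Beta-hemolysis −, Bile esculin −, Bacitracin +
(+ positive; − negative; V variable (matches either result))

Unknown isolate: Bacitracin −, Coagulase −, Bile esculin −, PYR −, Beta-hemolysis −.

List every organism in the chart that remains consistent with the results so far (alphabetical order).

Staphylococcus epidermidis, Staphylococcus saprophyticus, Streptococcus mitis, Streptococcus pneumoniae

Coagulase −: excludes Staphylococcus aureus — 11 left.
Beta-hemolysis −: excludes Streptococcus pyogenes, Streptococcus agalactiae — 9 left.
PYR −: excludes Enterococcus faecalis, Enterococcus faecium, Staphylococcus lugdunensis — 6 left.
Bile esculin −: excludes Streptococcus bovis — 5 left.
Bacitracin −: excludes Micrococcus luteus — 4 left.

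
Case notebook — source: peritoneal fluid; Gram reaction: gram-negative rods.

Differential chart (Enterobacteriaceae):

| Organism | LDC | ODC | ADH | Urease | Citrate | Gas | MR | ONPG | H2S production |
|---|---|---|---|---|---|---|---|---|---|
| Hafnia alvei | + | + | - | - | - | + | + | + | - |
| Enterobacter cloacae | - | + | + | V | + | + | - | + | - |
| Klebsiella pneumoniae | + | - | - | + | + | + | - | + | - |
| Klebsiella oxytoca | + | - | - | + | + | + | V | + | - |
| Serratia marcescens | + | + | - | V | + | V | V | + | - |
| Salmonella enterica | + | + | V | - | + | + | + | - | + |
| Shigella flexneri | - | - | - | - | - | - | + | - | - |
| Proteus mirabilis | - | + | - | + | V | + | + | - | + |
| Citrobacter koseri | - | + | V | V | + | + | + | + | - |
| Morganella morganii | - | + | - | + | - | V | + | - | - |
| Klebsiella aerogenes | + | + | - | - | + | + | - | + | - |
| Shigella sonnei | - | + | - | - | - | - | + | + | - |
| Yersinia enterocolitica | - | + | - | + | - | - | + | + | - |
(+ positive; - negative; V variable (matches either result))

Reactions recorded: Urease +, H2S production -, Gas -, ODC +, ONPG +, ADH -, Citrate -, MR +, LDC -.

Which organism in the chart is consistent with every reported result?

MR +: excludes Enterobacter cloacae, Klebsiella pneumoniae, Klebsiella aerogenes — 10 left.
ADH -: all 10 remaining candidates are consistent.
ONPG +: excludes Salmonella enterica, Shigella flexneri, Proteus mirabilis, Morganella morganii — 6 left.
Citrate -: excludes Klebsiella oxytoca, Serratia marcescens, Citrobacter koseri — 3 left.
H2S production -: all 3 remaining candidates are consistent.
Urease +: excludes Hafnia alvei, Shigella sonnei — 1 left.
LDC -: the one remaining candidate is consistent.
Gas -: the one remaining candidate is consistent.
ODC +: the one remaining candidate is consistent.

Yersinia enterocolitica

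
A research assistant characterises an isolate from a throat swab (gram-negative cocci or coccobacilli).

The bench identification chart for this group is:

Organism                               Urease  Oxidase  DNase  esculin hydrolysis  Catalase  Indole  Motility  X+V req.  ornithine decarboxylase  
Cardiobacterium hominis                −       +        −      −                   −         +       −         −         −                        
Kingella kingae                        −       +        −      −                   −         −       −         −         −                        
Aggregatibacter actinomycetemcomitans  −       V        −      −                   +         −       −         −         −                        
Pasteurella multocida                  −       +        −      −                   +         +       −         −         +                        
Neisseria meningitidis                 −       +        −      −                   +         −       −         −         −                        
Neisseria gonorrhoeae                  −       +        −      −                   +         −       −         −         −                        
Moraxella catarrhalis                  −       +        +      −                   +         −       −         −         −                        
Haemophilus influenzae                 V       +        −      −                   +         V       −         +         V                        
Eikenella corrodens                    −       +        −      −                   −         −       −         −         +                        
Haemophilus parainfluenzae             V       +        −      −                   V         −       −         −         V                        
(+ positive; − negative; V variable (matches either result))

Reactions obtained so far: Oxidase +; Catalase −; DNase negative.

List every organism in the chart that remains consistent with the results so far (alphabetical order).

Cardiobacterium hominis, Eikenella corrodens, Haemophilus parainfluenzae, Kingella kingae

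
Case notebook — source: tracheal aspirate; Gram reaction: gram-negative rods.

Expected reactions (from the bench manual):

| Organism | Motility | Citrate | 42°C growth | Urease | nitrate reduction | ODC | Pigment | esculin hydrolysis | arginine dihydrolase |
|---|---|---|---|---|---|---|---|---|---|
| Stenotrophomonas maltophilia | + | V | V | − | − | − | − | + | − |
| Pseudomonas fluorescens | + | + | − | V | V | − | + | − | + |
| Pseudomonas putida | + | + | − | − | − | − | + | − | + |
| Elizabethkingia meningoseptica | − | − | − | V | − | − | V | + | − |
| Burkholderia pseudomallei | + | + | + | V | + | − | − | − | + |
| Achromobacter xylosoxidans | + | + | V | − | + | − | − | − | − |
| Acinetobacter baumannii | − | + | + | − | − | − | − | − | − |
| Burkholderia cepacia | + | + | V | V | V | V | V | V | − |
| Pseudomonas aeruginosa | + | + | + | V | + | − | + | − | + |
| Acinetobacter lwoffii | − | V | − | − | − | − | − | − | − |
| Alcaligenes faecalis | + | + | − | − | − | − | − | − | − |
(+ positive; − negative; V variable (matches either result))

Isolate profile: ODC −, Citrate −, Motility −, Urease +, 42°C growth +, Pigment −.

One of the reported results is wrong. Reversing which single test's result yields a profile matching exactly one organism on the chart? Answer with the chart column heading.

42°C growth

As reported, no row in the chart matches all 6 reactions.
Reversing Urease → still no organism matches.
Reversing Citrate → still no organism matches.
Reversing Motility → still no organism matches.
Reversing Pigment → still no organism matches.
Reversing ODC → still no organism matches.
Reversing 42°C growth (to −) → unique match: Elizabethkingia meningoseptica.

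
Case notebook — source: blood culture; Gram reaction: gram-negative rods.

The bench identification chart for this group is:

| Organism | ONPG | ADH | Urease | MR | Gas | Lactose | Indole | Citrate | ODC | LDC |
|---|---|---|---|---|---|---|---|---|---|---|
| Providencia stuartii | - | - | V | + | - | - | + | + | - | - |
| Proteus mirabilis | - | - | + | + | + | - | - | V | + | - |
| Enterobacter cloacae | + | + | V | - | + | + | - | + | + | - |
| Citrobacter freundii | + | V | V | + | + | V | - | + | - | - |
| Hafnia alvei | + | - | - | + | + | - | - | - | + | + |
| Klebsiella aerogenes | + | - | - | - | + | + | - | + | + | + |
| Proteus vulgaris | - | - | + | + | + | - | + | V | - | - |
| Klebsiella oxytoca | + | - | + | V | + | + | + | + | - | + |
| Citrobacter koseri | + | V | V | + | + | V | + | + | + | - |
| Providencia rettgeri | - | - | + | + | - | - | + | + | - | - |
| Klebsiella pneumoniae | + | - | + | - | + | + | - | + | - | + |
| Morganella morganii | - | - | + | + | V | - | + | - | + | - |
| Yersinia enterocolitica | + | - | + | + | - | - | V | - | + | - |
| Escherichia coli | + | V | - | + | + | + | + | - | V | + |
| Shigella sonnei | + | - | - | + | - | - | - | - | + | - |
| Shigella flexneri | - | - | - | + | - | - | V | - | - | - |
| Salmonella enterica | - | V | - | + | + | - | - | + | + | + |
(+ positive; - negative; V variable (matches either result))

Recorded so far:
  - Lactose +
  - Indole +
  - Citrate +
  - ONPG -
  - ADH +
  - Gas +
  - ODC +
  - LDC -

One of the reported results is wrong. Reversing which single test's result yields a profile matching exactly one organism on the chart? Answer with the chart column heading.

ONPG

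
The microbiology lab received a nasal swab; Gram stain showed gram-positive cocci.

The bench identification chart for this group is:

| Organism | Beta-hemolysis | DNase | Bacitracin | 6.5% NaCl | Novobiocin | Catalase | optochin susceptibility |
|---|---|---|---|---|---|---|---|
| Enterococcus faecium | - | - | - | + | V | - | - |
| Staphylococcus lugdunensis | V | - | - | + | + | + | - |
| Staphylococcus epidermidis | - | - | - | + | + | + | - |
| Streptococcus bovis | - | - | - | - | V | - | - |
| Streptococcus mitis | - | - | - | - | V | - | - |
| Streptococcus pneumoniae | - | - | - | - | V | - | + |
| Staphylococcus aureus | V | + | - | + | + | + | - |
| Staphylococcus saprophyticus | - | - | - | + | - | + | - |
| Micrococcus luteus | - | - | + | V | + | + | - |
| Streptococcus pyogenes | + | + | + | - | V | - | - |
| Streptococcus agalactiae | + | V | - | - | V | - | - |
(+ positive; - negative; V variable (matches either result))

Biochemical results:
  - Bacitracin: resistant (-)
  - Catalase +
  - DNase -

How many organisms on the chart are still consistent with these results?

Catalase +: excludes 6 organisms — 5 left.
DNase -: excludes Staphylococcus aureus — 4 left.
Bacitracin -: excludes Micrococcus luteus — 3 left.
Still consistent: Staphylococcus epidermidis, Staphylococcus lugdunensis, Staphylococcus saprophyticus.

3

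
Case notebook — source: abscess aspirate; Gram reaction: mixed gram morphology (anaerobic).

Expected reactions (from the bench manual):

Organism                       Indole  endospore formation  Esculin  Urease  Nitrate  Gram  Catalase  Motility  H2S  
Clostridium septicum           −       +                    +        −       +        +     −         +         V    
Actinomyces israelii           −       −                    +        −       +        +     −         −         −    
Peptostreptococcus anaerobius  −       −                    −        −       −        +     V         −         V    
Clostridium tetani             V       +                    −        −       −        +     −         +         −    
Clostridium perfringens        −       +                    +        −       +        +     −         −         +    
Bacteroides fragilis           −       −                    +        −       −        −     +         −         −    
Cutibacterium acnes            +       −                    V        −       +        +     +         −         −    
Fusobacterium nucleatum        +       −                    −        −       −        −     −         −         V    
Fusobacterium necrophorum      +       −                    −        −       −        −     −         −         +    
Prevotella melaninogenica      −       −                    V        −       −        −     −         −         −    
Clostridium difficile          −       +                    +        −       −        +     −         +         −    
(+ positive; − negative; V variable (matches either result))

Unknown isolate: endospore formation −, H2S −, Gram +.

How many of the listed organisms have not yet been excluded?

3

Gram +: excludes Bacteroides fragilis, Fusobacterium nucleatum, Fusobacterium necrophorum, Prevotella melaninogenica — 7 left.
endospore formation −: excludes Clostridium septicum, Clostridium tetani, Clostridium perfringens, Clostridium difficile — 3 left.
H2S −: all 3 remaining candidates are consistent.
Still consistent: Actinomyces israelii, Cutibacterium acnes, Peptostreptococcus anaerobius.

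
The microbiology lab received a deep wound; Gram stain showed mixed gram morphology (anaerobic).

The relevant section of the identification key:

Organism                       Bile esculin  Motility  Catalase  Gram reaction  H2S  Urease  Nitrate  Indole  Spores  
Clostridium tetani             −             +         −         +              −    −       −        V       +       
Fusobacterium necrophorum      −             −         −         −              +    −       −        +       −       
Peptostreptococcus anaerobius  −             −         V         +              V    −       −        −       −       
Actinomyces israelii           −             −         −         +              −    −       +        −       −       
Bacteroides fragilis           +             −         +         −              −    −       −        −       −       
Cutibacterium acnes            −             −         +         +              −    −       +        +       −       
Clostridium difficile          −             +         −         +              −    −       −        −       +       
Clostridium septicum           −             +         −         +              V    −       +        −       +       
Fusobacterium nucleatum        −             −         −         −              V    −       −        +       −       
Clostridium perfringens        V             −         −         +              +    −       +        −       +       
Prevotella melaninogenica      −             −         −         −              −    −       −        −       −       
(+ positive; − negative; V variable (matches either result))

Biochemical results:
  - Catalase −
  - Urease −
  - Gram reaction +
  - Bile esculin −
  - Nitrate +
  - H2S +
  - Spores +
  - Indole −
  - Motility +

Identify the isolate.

Urease −: all 11 remaining candidates are consistent.
Motility +: excludes 8 organisms — 3 left.
Nitrate +: excludes Clostridium tetani, Clostridium difficile — 1 left.
Spores +: the one remaining candidate is consistent.
H2S +: the one remaining candidate is consistent.
Bile esculin −: the one remaining candidate is consistent.
Gram reaction +: the one remaining candidate is consistent.
Catalase −: the one remaining candidate is consistent.
Indole −: the one remaining candidate is consistent.

Clostridium septicum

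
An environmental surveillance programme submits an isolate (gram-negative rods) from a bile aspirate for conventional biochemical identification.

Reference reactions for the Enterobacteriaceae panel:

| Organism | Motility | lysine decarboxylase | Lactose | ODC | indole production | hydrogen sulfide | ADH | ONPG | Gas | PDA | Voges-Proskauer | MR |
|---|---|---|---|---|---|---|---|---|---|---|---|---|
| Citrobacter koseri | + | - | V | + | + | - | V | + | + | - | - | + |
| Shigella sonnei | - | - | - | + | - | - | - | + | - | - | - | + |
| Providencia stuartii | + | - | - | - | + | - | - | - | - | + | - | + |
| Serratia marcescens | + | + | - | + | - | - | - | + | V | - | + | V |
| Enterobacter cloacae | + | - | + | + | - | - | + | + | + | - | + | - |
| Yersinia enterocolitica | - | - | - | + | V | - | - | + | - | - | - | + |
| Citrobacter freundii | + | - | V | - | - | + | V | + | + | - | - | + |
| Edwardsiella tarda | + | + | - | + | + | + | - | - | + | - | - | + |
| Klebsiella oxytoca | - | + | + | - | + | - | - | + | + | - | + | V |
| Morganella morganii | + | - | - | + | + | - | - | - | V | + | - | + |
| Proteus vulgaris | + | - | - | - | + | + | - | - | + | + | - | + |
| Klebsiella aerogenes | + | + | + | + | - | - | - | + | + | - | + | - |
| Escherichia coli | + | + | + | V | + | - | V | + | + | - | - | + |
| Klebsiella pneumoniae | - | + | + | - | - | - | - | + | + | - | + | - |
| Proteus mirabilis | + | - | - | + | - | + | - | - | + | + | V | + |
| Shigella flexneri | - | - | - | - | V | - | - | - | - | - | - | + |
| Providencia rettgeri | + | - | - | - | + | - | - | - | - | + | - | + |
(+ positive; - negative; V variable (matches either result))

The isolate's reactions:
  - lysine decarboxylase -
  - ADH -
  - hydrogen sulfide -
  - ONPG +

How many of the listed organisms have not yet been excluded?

ADH -: excludes Enterobacter cloacae — 16 left.
lysine decarboxylase -: excludes 6 organisms — 10 left.
hydrogen sulfide -: excludes Citrobacter freundii, Proteus vulgaris, Proteus mirabilis — 7 left.
ONPG +: excludes Providencia stuartii, Morganella morganii, Shigella flexneri, Providencia rettgeri — 3 left.
Still consistent: Citrobacter koseri, Shigella sonnei, Yersinia enterocolitica.

3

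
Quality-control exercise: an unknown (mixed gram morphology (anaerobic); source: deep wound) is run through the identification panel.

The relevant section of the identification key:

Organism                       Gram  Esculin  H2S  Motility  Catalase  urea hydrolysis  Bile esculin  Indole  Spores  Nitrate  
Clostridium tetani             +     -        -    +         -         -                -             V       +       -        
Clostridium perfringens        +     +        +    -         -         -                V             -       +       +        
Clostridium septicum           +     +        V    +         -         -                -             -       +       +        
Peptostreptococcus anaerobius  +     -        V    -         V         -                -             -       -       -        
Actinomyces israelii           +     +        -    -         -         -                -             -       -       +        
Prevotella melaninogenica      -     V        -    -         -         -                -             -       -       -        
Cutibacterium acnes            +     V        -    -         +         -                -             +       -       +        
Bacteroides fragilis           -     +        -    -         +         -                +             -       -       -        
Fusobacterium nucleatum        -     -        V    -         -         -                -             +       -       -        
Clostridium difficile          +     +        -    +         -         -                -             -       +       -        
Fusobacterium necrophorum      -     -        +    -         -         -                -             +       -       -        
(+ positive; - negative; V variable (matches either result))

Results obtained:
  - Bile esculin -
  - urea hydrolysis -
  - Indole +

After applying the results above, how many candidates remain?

4

Indole +: excludes 7 organisms — 4 left.
Bile esculin -: all 4 remaining candidates are consistent.
urea hydrolysis -: all 4 remaining candidates are consistent.
Still consistent: Clostridium tetani, Cutibacterium acnes, Fusobacterium necrophorum, Fusobacterium nucleatum.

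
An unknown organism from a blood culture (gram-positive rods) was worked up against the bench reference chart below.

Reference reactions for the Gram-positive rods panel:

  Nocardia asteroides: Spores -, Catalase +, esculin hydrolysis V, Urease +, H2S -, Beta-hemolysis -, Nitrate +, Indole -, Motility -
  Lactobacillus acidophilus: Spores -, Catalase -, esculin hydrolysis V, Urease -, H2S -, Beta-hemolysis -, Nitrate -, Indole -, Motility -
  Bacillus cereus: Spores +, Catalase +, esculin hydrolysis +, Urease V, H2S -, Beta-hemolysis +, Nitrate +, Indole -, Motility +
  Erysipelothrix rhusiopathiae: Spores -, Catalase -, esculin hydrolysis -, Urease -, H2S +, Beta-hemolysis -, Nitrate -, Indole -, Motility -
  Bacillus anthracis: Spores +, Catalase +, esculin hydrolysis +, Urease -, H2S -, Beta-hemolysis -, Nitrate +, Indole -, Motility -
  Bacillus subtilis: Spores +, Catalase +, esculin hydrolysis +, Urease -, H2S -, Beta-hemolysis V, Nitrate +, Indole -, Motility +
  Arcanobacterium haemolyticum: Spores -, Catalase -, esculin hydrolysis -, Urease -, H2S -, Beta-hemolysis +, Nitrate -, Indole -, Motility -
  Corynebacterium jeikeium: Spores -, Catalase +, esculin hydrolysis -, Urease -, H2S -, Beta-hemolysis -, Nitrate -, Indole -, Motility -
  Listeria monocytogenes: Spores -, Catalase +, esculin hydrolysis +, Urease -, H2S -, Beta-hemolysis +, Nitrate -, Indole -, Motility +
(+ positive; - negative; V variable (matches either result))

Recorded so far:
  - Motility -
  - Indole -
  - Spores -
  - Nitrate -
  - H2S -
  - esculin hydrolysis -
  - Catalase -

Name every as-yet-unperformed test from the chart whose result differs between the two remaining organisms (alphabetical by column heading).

Beta-hemolysis

esculin hydrolysis -: excludes Bacillus cereus, Bacillus anthracis, Bacillus subtilis, Listeria monocytogenes — 5 left.
Indole -: all 5 remaining candidates are consistent.
Motility -: all 5 remaining candidates are consistent.
Nitrate -: excludes Nocardia asteroides — 4 left.
Catalase -: excludes Corynebacterium jeikeium — 3 left.
Spores -: all 3 remaining candidates are consistent.
H2S -: excludes Erysipelothrix rhusiopathiae — 2 left.
Two candidates remain: Arcanobacterium haemolyticum and Lactobacillus acidophilus.
  Urease: - vs - — same for both, does not separate.
  Beta-hemolysis: Arcanobacterium haemolyticum +, Lactobacillus acidophilus - — discriminates.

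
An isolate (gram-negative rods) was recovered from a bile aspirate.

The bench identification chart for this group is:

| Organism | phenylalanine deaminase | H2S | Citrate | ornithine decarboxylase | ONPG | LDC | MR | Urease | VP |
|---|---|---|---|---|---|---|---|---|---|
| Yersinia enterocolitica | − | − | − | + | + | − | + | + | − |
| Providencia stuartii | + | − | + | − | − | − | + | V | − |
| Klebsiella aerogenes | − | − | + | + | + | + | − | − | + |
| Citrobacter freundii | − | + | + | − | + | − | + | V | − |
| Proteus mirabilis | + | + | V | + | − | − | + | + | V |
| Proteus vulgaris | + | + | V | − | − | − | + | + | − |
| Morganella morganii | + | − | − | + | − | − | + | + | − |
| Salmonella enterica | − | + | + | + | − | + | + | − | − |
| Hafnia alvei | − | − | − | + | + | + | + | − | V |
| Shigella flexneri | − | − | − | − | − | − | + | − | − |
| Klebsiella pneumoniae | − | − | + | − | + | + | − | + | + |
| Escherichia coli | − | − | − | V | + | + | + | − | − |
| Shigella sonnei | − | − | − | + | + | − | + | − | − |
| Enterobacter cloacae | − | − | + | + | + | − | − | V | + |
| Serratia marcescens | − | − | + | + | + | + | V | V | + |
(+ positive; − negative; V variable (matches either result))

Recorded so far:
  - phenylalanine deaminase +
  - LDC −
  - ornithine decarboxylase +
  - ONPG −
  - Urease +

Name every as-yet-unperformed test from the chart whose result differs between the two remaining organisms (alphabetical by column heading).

ONPG −: excludes 9 organisms — 6 left.
LDC −: excludes Salmonella enterica — 5 left.
phenylalanine deaminase +: excludes Shigella flexneri — 4 left.
Urease +: all 4 remaining candidates are consistent.
ornithine decarboxylase +: excludes Providencia stuartii, Proteus vulgaris — 2 left.
Two candidates remain: Morganella morganii and Proteus mirabilis.
  H2S: Morganella morganii −, Proteus mirabilis + — discriminates.
  Citrate: − vs V — variable for at least one, does not separate.
  MR: + vs + — same for both, does not separate.
  VP: − vs V — variable for at least one, does not separate.

H2S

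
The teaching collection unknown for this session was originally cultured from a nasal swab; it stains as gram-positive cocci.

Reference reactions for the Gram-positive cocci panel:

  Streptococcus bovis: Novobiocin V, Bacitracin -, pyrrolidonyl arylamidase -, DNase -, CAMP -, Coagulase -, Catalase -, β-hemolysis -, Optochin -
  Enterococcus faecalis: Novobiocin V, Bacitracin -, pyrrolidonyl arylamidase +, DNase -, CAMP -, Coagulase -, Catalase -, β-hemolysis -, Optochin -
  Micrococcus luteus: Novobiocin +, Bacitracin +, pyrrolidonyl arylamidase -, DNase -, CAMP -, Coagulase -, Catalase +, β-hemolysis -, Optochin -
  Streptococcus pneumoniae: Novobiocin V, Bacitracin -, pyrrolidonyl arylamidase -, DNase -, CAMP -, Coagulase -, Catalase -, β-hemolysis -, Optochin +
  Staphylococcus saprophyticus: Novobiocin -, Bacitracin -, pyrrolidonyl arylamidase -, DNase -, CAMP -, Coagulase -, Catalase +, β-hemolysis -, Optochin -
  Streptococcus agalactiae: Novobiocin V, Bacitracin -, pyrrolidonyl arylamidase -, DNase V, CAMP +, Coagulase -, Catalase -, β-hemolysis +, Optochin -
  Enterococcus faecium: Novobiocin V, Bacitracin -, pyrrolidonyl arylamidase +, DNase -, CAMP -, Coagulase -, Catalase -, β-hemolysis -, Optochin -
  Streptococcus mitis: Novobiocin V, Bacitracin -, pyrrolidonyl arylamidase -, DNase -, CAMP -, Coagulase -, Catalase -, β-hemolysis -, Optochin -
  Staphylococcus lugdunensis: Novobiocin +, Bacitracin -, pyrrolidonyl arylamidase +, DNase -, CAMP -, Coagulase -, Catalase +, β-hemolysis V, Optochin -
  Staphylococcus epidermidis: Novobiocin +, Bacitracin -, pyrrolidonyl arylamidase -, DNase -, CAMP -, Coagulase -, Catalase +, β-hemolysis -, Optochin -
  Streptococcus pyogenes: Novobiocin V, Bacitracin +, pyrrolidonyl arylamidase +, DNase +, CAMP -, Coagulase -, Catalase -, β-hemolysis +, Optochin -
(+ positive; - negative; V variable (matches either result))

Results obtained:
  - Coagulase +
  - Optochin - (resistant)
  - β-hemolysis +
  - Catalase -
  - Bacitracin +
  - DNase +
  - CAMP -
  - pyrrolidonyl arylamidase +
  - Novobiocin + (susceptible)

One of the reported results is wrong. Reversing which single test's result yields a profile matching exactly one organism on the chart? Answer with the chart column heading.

Coagulase

As reported, no row in the chart matches all 9 reactions.
Reversing Catalase → still no organism matches.
Reversing pyrrolidonyl arylamidase → still no organism matches.
Reversing Optochin → still no organism matches.
Reversing CAMP → still no organism matches.
Reversing DNase → still no organism matches.
Reversing Bacitracin → still no organism matches.
Reversing β-hemolysis → still no organism matches.
Reversing Novobiocin → still no organism matches.
Reversing Coagulase (to -) → unique match: Streptococcus pyogenes.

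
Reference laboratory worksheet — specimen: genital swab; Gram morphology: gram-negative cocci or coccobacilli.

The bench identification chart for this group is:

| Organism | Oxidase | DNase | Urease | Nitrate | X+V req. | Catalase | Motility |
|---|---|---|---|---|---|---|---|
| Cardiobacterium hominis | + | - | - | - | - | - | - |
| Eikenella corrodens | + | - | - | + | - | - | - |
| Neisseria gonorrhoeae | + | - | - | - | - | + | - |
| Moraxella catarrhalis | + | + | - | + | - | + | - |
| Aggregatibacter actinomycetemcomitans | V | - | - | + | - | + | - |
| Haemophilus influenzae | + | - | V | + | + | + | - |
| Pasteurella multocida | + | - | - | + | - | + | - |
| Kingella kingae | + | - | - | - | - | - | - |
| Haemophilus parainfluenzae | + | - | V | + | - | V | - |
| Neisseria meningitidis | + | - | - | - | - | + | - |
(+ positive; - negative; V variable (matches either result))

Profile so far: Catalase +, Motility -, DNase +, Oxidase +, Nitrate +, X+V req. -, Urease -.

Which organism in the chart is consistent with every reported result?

Moraxella catarrhalis

Nitrate +: excludes Cardiobacterium hominis, Neisseria gonorrhoeae, Kingella kingae, Neisseria meningitidis — 6 left.
Catalase +: excludes Eikenella corrodens — 5 left.
Motility -: all 5 remaining candidates are consistent.
Urease -: all 5 remaining candidates are consistent.
Oxidase +: all 5 remaining candidates are consistent.
X+V req. -: excludes Haemophilus influenzae — 4 left.
DNase +: excludes Aggregatibacter actinomycetemcomitans, Pasteurella multocida, Haemophilus parainfluenzae — 1 left.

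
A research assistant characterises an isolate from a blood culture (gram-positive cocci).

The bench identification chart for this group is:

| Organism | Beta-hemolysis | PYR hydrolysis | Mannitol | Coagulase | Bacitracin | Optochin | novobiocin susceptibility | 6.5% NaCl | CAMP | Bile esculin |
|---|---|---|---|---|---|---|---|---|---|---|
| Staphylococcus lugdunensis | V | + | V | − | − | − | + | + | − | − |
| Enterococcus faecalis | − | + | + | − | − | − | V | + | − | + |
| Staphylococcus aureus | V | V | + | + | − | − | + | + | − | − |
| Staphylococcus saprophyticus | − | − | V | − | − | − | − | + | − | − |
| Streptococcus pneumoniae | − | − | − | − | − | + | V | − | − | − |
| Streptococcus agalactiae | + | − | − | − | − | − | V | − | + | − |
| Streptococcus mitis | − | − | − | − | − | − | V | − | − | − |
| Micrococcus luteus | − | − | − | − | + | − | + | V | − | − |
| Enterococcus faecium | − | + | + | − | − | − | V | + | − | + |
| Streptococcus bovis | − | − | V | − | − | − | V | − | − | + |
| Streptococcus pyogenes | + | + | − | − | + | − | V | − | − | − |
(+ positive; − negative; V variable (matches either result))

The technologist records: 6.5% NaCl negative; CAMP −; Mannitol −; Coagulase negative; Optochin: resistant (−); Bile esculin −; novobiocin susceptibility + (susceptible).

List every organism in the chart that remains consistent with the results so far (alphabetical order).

Micrococcus luteus, Streptococcus mitis, Streptococcus pyogenes

CAMP −: excludes Streptococcus agalactiae — 10 left.
Bile esculin −: excludes Enterococcus faecalis, Enterococcus faecium, Streptococcus bovis — 7 left.
Optochin −: excludes Streptococcus pneumoniae — 6 left.
Coagulase −: excludes Staphylococcus aureus — 5 left.
novobiocin susceptibility +: excludes Staphylococcus saprophyticus — 4 left.
Mannitol −: all 4 remaining candidates are consistent.
6.5% NaCl −: excludes Staphylococcus lugdunensis — 3 left.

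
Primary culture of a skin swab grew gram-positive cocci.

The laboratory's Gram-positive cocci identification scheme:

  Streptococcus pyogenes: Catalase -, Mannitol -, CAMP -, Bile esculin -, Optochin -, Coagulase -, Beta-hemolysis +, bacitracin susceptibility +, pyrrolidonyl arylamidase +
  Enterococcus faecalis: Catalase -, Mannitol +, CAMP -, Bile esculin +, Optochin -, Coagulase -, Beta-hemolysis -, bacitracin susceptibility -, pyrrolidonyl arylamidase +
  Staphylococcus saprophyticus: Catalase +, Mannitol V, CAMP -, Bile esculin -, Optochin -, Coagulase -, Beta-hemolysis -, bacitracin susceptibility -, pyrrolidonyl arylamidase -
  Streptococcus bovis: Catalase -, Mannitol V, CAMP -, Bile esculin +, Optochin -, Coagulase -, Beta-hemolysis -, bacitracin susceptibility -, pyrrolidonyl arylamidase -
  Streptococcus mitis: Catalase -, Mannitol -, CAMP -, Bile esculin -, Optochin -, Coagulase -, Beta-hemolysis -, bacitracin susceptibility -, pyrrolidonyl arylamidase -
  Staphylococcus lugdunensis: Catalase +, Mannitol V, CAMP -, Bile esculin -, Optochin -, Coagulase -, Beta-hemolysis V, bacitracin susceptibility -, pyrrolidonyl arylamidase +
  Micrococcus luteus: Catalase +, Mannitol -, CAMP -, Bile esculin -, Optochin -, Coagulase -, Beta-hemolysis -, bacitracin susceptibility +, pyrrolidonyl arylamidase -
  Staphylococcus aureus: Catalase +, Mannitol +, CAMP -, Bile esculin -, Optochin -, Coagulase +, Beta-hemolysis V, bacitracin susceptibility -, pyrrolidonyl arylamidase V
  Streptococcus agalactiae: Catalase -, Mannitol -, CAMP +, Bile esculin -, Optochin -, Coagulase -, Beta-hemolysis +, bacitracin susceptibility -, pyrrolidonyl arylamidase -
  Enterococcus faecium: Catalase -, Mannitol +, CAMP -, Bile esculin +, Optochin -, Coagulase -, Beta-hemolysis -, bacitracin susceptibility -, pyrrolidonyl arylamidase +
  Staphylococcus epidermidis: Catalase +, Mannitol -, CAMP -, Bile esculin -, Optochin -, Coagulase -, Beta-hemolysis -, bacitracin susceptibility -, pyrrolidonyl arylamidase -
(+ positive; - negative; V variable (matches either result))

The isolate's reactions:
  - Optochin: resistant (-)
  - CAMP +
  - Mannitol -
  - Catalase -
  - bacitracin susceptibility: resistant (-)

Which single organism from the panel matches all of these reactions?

Catalase -: excludes 5 organisms — 6 left.
bacitracin susceptibility -: excludes Streptococcus pyogenes — 5 left.
Mannitol -: excludes Enterococcus faecalis, Enterococcus faecium — 3 left.
Optochin -: all 3 remaining candidates are consistent.
CAMP +: excludes Streptococcus bovis, Streptococcus mitis — 1 left.

Streptococcus agalactiae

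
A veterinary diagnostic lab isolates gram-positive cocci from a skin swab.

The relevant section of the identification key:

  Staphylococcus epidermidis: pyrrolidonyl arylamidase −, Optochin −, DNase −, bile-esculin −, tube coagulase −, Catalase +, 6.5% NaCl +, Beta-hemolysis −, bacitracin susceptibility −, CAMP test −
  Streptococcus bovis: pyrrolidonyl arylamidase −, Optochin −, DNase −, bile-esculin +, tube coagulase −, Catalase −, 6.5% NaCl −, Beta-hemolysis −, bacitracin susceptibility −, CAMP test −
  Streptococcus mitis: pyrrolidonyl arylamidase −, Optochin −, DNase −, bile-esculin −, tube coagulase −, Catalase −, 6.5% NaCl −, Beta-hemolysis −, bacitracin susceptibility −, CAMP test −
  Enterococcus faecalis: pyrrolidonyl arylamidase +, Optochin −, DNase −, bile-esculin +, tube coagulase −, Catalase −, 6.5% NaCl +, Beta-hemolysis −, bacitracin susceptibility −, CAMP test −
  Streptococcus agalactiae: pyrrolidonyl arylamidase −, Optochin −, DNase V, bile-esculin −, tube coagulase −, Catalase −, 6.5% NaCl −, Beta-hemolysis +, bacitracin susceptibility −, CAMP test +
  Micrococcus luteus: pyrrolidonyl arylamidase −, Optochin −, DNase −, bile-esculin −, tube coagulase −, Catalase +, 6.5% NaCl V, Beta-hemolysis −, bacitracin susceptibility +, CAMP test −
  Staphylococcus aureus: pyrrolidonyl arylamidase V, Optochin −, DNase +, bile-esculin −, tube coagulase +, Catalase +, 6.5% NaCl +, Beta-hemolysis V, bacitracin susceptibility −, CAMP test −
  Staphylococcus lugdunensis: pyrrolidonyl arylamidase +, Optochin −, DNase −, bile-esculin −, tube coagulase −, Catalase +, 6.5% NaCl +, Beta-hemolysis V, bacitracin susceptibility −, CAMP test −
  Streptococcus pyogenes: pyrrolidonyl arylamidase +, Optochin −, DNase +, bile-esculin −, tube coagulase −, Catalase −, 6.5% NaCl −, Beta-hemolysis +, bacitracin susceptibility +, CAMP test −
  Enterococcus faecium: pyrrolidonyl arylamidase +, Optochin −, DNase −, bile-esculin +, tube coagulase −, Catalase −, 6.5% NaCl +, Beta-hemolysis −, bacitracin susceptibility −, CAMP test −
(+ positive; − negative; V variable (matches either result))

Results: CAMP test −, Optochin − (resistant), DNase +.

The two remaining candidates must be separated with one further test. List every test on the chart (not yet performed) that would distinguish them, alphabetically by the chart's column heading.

6.5% NaCl, bacitracin susceptibility, Catalase, tube coagulase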